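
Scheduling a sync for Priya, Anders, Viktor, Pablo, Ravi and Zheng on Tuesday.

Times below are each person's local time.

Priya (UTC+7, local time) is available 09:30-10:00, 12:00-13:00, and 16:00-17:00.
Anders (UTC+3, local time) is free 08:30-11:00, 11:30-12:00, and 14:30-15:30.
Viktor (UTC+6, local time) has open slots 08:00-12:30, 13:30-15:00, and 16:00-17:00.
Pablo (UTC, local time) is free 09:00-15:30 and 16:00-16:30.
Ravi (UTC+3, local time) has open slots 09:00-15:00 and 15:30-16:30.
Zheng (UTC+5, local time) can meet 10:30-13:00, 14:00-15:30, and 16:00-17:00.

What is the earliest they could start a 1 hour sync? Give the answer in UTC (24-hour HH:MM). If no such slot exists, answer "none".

none

Priya → UTC: 02:30–03:00, 05:00–06:00, 09:00–10:00.
Anders → UTC: 05:30–08:00, 08:30–09:00, 11:30–12:30.
Viktor → UTC: 02:00–06:30, 07:30–09:00, 10:00–11:00.
Pablo → UTC: 09:00–15:30, 16:00–16:30.
Ravi → UTC: 06:00–12:00, 12:30–13:30.
Zheng → UTC: 05:30–08:00, 09:00–10:30, 11:00–12:00.
Priya ∩ Anders: 05:30–06:00.
Priya ∩ Anders ∩ Viktor: 05:30–06:00.
Priya ∩ Anders ∩ Viktor ∩ Pablo: (none).
Priya ∩ Anders ∩ Viktor ∩ Pablo ∩ Ravi: (none).
Priya ∩ Anders ∩ Viktor ∩ Pablo ∩ Ravi ∩ Zheng: (none).
Windows ≥ 60 min: (none).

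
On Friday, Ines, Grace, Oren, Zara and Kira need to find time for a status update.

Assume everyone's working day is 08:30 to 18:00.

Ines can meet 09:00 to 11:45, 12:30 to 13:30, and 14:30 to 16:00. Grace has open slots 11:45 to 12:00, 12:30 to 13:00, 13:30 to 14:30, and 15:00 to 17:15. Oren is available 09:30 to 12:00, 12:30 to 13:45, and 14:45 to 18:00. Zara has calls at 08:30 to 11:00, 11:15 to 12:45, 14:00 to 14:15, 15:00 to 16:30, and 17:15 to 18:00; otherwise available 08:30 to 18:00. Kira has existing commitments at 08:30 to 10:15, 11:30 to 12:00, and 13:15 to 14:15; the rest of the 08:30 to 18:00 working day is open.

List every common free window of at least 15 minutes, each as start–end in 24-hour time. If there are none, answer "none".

Zara free within 08:30–18:00: 11:00–11:15, 12:45–14:00, 14:15–15:00, 16:30–17:15.
Kira free within 08:30–18:00: 10:15–11:30, 12:00–13:15, 14:15–18:00.
Ines ∩ Grace: 12:30–13:00, 15:00–16:00.
Ines ∩ Grace ∩ Oren: 12:30–13:00, 15:00–16:00.
Ines ∩ Grace ∩ Oren ∩ Zara: 12:45–13:00.
Ines ∩ Grace ∩ Oren ∩ Zara ∩ Kira: 12:45–13:00.
Windows ≥ 15 min: 12:45–13:00.

12:45–13:00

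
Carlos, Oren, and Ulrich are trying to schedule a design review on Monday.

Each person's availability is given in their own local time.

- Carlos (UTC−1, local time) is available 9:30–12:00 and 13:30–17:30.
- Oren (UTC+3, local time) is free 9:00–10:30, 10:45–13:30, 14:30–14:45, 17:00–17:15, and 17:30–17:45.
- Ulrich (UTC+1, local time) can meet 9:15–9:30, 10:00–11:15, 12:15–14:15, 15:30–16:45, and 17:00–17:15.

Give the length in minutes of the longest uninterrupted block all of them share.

Carlos → UTC: 10:30–13:00, 14:30–18:30.
Oren → UTC: 06:00–07:30, 07:45–10:30, 11:30–11:45, 14:00–14:15, 14:30–14:45.
Ulrich → UTC: 08:15–08:30, 09:00–10:15, 11:15–13:15, 14:30–15:45, 16:00–16:15.
Carlos ∩ Oren: 11:30–11:45, 14:30–14:45.
Carlos ∩ Oren ∩ Ulrich: 11:30–11:45, 14:30–14:45.
Common window lengths: 15, 15 min; longest is 15.

15 minutes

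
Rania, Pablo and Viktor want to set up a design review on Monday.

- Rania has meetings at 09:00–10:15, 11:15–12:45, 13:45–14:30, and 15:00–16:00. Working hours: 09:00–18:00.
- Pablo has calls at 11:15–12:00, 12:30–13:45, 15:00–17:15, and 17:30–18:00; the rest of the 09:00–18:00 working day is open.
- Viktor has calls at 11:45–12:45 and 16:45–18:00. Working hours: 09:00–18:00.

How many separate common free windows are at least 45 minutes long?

1

Rania free within 09:00–18:00: 10:15–11:15, 12:45–13:45, 14:30–15:00, 16:00–18:00.
Pablo free within 09:00–18:00: 09:00–11:15, 12:00–12:30, 13:45–15:00, 17:15–17:30.
Viktor free within 09:00–18:00: 09:00–11:45, 12:45–16:45.
Rania ∩ Pablo: 10:15–11:15, 14:30–15:00, 17:15–17:30.
Rania ∩ Pablo ∩ Viktor: 10:15–11:15, 14:30–15:00.
Windows ≥ 45 min: 10:15–11:15.
That's 1 window.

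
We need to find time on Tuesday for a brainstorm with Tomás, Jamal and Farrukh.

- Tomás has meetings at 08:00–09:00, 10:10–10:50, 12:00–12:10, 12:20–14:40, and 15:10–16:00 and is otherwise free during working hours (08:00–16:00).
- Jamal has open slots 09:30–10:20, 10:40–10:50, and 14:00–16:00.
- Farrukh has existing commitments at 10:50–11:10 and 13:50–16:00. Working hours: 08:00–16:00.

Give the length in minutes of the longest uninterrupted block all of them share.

Tomás free within 08:00–16:00: 09:00–10:10, 10:50–12:00, 12:10–12:20, 14:40–15:10.
Farrukh free within 08:00–16:00: 08:00–10:50, 11:10–13:50.
Tomás ∩ Jamal: 09:30–10:10, 14:40–15:10.
Tomás ∩ Jamal ∩ Farrukh: 09:30–10:10.
Single common window of 40 minutes.

40 minutes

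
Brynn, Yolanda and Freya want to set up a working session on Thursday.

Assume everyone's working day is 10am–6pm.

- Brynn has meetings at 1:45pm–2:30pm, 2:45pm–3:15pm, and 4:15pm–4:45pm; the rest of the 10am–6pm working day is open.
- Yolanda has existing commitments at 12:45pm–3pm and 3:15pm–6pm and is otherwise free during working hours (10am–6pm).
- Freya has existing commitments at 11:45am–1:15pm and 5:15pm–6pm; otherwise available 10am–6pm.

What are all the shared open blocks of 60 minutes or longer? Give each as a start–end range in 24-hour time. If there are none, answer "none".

Brynn free within 10:00–18:00: 10:00–13:45, 14:30–14:45, 15:15–16:15, 16:45–18:00.
Yolanda free within 10:00–18:00: 10:00–12:45, 15:00–15:15.
Freya free within 10:00–18:00: 10:00–11:45, 13:15–17:15.
Brynn ∩ Yolanda: 10:00–12:45.
Brynn ∩ Yolanda ∩ Freya: 10:00–11:45.
Windows ≥ 60 min: 10:00–11:45.

10:00–11:45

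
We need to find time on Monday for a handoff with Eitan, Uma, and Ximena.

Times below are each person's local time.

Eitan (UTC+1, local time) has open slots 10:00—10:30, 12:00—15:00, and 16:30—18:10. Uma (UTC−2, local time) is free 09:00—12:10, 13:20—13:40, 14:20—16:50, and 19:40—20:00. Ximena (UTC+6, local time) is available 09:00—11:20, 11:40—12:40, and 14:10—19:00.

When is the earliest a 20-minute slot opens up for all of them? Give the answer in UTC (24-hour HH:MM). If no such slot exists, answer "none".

Eitan → UTC: 09:00–09:30, 11:00–14:00, 15:30–17:10.
Uma → UTC: 11:00–14:10, 15:20–15:40, 16:20–18:50, 21:40–22:00.
Ximena → UTC: 03:00–05:20, 05:40–06:40, 08:10–13:00.
Eitan ∩ Uma: 11:00–14:00, 15:30–15:40, 16:20–17:10.
Eitan ∩ Uma ∩ Ximena: 11:00–13:00.
Windows ≥ 20 min: 11:00–13:00.
Earliest such window starts at 11:00.

11:00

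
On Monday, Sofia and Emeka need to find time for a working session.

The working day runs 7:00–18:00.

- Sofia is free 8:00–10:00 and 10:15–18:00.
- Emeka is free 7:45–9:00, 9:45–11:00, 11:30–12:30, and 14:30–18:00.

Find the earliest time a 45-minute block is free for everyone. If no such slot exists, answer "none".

08:00

Sofia ∩ Emeka: 08:00–09:00, 09:45–10:00, 10:15–11:00, 11:30–12:30, 14:30–18:00.
Windows ≥ 45 min: 08:00–09:00, 10:15–11:00, 11:30–12:30, 14:30–18:00.
Earliest such window starts at 08:00.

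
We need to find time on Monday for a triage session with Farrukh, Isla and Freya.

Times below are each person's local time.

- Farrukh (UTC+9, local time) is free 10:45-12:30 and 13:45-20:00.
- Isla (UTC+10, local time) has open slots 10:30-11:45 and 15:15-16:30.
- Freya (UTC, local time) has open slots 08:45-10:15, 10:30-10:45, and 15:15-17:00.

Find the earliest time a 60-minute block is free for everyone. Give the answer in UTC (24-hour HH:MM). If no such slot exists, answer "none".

Farrukh → UTC: 01:45–03:30, 04:45–11:00.
Isla → UTC: 00:30–01:45, 05:15–06:30.
Freya → UTC: 08:45–10:15, 10:30–10:45, 15:15–17:00.
Farrukh ∩ Isla: 05:15–06:30.
Farrukh ∩ Isla ∩ Freya: (none).
Windows ≥ 60 min: (none).

none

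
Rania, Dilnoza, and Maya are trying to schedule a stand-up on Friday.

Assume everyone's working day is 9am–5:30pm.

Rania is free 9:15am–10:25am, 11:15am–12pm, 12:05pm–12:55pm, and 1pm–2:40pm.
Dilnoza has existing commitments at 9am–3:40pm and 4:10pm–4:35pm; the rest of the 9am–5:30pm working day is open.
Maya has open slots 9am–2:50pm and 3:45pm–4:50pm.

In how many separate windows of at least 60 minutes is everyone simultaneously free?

Dilnoza free within 09:00–17:30: 15:40–16:10, 16:35–17:30.
Rania ∩ Dilnoza: (none).
Rania ∩ Dilnoza ∩ Maya: (none).
Windows ≥ 60 min: (none).
That's 0 windows.

0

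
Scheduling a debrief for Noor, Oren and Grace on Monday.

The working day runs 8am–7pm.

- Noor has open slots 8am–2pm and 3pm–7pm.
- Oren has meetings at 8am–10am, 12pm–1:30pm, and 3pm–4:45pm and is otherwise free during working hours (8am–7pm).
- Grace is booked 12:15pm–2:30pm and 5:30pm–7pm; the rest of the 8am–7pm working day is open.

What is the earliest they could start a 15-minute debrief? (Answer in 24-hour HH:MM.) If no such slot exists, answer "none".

10:00

Oren free within 08:00–19:00: 10:00–12:00, 13:30–15:00, 16:45–19:00.
Grace free within 08:00–19:00: 08:00–12:15, 14:30–17:30.
Noor ∩ Oren: 10:00–12:00, 13:30–14:00, 16:45–19:00.
Noor ∩ Oren ∩ Grace: 10:00–12:00, 16:45–17:30.
Windows ≥ 15 min: 10:00–12:00, 16:45–17:30.
Earliest such window starts at 10:00.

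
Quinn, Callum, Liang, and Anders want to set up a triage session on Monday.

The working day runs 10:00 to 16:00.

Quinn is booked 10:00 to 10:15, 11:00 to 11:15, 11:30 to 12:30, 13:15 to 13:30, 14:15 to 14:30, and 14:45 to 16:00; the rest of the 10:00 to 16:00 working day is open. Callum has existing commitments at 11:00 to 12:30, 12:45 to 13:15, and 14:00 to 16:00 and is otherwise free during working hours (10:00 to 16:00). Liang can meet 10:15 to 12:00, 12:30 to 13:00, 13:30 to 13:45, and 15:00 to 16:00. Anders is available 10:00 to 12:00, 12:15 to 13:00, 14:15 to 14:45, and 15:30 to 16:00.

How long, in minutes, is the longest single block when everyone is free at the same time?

45 minutes

Quinn free within 10:00–16:00: 10:15–11:00, 11:15–11:30, 12:30–13:15, 13:30–14:15, 14:30–14:45.
Callum free within 10:00–16:00: 10:00–11:00, 12:30–12:45, 13:15–14:00.
Quinn ∩ Callum: 10:15–11:00, 12:30–12:45, 13:30–14:00.
Quinn ∩ Callum ∩ Liang: 10:15–11:00, 12:30–12:45, 13:30–13:45.
Quinn ∩ Callum ∩ Liang ∩ Anders: 10:15–11:00, 12:30–12:45.
Common window lengths: 45, 15 min; longest is 45.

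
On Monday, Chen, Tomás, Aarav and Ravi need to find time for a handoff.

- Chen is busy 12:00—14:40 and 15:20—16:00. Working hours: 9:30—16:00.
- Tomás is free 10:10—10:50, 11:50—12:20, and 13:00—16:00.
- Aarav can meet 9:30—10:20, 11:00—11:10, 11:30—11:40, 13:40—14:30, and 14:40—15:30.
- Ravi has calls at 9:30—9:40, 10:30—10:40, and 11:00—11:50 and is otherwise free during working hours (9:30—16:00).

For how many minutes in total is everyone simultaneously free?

50 minutes

Chen free within 09:30–16:00: 09:30–12:00, 14:40–15:20.
Ravi free within 09:30–16:00: 09:40–10:30, 10:40–11:00, 11:50–16:00.
Chen ∩ Tomás: 10:10–10:50, 11:50–12:00, 14:40–15:20.
Chen ∩ Tomás ∩ Aarav: 10:10–10:20, 14:40–15:20.
Chen ∩ Tomás ∩ Aarav ∩ Ravi: 10:10–10:20, 14:40–15:20.
Total common minutes: 10 + 40 = 50.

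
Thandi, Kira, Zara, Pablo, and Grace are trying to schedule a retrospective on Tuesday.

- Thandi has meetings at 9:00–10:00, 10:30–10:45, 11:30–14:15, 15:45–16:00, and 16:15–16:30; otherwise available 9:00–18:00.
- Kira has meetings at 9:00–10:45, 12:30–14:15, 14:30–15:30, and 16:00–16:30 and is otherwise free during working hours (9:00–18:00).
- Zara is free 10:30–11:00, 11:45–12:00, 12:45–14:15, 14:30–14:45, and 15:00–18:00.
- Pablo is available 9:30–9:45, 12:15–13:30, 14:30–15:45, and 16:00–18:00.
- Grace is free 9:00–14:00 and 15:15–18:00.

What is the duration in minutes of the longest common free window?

Thandi free within 09:00–18:00: 10:00–10:30, 10:45–11:30, 14:15–15:45, 16:00–16:15, 16:30–18:00.
Kira free within 09:00–18:00: 10:45–12:30, 14:15–14:30, 15:30–16:00, 16:30–18:00.
Thandi ∩ Kira: 10:45–11:30, 14:15–14:30, 15:30–15:45, 16:30–18:00.
Thandi ∩ Kira ∩ Zara: 10:45–11:00, 15:30–15:45, 16:30–18:00.
Thandi ∩ Kira ∩ Zara ∩ Pablo: 15:30–15:45, 16:30–18:00.
Thandi ∩ Kira ∩ Zara ∩ Pablo ∩ Grace: 15:30–15:45, 16:30–18:00.
Common window lengths: 15, 90 min; longest is 90.

90 minutes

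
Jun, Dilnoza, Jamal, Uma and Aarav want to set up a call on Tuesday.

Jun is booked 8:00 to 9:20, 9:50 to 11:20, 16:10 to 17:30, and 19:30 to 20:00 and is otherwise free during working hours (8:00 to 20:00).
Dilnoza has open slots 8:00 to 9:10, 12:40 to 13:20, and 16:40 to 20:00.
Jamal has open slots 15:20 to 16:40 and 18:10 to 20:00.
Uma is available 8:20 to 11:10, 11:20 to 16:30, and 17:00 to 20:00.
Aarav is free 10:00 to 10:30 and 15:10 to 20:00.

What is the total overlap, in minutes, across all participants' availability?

80 minutes

Jun free within 08:00–20:00: 09:20–09:50, 11:20–16:10, 17:30–19:30.
Jun ∩ Dilnoza: 12:40–13:20, 17:30–19:30.
Jun ∩ Dilnoza ∩ Jamal: 18:10–19:30.
Jun ∩ Dilnoza ∩ Jamal ∩ Uma: 18:10–19:30.
Jun ∩ Dilnoza ∩ Jamal ∩ Uma ∩ Aarav: 18:10–19:30.
Total common minutes: 80.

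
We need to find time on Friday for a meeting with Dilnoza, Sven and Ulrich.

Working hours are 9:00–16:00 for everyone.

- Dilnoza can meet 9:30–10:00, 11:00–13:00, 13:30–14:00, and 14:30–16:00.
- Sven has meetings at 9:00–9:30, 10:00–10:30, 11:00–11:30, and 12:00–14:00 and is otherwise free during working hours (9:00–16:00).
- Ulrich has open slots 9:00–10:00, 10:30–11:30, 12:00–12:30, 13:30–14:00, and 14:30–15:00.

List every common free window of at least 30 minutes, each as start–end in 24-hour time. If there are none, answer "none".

Sven free within 09:00–16:00: 09:30–10:00, 10:30–11:00, 11:30–12:00, 14:00–16:00.
Dilnoza ∩ Sven: 09:30–10:00, 11:30–12:00, 14:30–16:00.
Dilnoza ∩ Sven ∩ Ulrich: 09:30–10:00, 14:30–15:00.
Windows ≥ 30 min: 09:30–10:00, 14:30–15:00.

09:30–10:00, 14:30–15:00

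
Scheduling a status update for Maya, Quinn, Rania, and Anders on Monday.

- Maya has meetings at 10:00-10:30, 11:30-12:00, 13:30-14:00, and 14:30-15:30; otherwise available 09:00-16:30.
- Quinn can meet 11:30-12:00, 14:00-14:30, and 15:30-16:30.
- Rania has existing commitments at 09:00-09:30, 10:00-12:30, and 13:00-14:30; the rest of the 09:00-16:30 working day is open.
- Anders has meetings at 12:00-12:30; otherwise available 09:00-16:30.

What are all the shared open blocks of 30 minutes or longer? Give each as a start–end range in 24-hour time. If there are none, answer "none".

15:30–16:30

Maya free within 09:00–16:30: 09:00–10:00, 10:30–11:30, 12:00–13:30, 14:00–14:30, 15:30–16:30.
Rania free within 09:00–16:30: 09:30–10:00, 12:30–13:00, 14:30–16:30.
Anders free within 09:00–16:30: 09:00–12:00, 12:30–16:30.
Maya ∩ Quinn: 14:00–14:30, 15:30–16:30.
Maya ∩ Quinn ∩ Rania: 15:30–16:30.
Maya ∩ Quinn ∩ Rania ∩ Anders: 15:30–16:30.
Windows ≥ 30 min: 15:30–16:30.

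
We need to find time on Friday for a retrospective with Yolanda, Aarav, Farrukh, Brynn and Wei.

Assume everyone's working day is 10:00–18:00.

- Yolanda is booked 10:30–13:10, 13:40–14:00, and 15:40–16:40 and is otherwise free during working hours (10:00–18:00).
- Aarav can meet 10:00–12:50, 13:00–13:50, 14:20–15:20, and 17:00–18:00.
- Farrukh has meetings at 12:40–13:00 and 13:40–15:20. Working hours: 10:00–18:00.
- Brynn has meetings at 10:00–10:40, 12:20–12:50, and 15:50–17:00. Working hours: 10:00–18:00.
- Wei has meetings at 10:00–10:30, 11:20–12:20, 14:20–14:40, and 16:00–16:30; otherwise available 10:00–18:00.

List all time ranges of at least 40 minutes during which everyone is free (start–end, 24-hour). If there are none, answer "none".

17:00–18:00

Yolanda free within 10:00–18:00: 10:00–10:30, 13:10–13:40, 14:00–15:40, 16:40–18:00.
Farrukh free within 10:00–18:00: 10:00–12:40, 13:00–13:40, 15:20–18:00.
Brynn free within 10:00–18:00: 10:40–12:20, 12:50–15:50, 17:00–18:00.
Wei free within 10:00–18:00: 10:30–11:20, 12:20–14:20, 14:40–16:00, 16:30–18:00.
Yolanda ∩ Aarav: 10:00–10:30, 13:10–13:40, 14:20–15:20, 17:00–18:00.
Yolanda ∩ Aarav ∩ Farrukh: 10:00–10:30, 13:10–13:40, 17:00–18:00.
Yolanda ∩ Aarav ∩ Farrukh ∩ Brynn: 13:10–13:40, 17:00–18:00.
Yolanda ∩ Aarav ∩ Farrukh ∩ Brynn ∩ Wei: 13:10–13:40, 17:00–18:00.
Windows ≥ 40 min: 17:00–18:00.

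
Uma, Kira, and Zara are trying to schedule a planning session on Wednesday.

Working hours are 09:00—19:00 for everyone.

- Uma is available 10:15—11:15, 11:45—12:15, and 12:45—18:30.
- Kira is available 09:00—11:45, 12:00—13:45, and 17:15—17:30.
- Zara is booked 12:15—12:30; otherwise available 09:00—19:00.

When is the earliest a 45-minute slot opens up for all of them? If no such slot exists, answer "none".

Zara free within 09:00–19:00: 09:00–12:15, 12:30–19:00.
Uma ∩ Kira: 10:15–11:15, 12:00–12:15, 12:45–13:45, 17:15–17:30.
Uma ∩ Kira ∩ Zara: 10:15–11:15, 12:00–12:15, 12:45–13:45, 17:15–17:30.
Windows ≥ 45 min: 10:15–11:15, 12:45–13:45.
Earliest such window starts at 10:15.

10:15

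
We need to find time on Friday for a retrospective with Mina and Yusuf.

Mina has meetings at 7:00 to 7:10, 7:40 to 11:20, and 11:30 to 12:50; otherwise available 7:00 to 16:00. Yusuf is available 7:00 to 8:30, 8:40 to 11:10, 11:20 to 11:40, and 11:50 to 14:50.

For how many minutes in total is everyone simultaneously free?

160 minutes

Mina free within 07:00–16:00: 07:10–07:40, 11:20–11:30, 12:50–16:00.
Mina ∩ Yusuf: 07:10–07:40, 11:20–11:30, 12:50–14:50.
Total common minutes: 30 + 10 + 120 = 160.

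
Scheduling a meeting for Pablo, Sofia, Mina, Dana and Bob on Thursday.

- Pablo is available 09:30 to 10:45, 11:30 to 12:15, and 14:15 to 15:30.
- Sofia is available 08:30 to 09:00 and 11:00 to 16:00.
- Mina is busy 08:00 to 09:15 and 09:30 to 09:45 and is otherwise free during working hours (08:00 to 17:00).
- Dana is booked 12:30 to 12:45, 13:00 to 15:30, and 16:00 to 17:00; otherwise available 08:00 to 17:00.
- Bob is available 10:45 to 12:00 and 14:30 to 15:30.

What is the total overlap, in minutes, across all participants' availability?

30 minutes

Mina free within 08:00–17:00: 09:15–09:30, 09:45–17:00.
Dana free within 08:00–17:00: 08:00–12:30, 12:45–13:00, 15:30–16:00.
Pablo ∩ Sofia: 11:30–12:15, 14:15–15:30.
Pablo ∩ Sofia ∩ Mina: 11:30–12:15, 14:15–15:30.
Pablo ∩ Sofia ∩ Mina ∩ Dana: 11:30–12:15.
Pablo ∩ Sofia ∩ Mina ∩ Dana ∩ Bob: 11:30–12:00.
Total common minutes: 30.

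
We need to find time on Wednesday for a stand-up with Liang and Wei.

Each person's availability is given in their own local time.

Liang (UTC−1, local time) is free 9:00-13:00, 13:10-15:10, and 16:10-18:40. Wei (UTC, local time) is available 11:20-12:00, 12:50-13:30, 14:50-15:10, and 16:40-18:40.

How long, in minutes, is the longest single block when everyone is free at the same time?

Liang → UTC: 10:00–14:00, 14:10–16:10, 17:10–19:40.
Wei → UTC: 11:20–12:00, 12:50–13:30, 14:50–15:10, 16:40–18:40.
Liang ∩ Wei: 11:20–12:00, 12:50–13:30, 14:50–15:10, 17:10–18:40.
Common window lengths: 40, 40, 20, 90 min; longest is 90.

90 minutes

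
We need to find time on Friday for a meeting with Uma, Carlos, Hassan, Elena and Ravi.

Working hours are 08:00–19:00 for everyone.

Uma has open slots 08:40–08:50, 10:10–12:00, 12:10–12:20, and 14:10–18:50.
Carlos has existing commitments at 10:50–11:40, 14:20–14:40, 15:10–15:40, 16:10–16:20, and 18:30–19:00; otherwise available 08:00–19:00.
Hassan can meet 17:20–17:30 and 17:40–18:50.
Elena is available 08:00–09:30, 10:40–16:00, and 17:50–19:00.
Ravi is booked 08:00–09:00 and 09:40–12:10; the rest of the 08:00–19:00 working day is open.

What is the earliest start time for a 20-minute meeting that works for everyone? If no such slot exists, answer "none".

Carlos free within 08:00–19:00: 08:00–10:50, 11:40–14:20, 14:40–15:10, 15:40–16:10, 16:20–18:30.
Ravi free within 08:00–19:00: 09:00–09:40, 12:10–19:00.
Uma ∩ Carlos: 08:40–08:50, 10:10–10:50, 11:40–12:00, 12:10–12:20, 14:10–14:20, 14:40–15:10, 15:40–16:10, 16:20–18:30.
Uma ∩ Carlos ∩ Hassan: 17:20–17:30, 17:40–18:30.
Uma ∩ Carlos ∩ Hassan ∩ Elena: 17:50–18:30.
Uma ∩ Carlos ∩ Hassan ∩ Elena ∩ Ravi: 17:50–18:30.
Windows ≥ 20 min: 17:50–18:30.
Earliest such window starts at 17:50.

17:50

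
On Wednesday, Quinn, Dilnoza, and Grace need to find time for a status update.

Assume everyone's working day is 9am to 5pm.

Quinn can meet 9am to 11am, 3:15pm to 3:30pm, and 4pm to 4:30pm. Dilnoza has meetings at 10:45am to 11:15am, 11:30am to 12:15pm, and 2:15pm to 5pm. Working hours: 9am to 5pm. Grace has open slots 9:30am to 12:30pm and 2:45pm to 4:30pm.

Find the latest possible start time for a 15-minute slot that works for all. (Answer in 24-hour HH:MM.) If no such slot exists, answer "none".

10:30

Dilnoza free within 09:00–17:00: 09:00–10:45, 11:15–11:30, 12:15–14:15.
Quinn ∩ Dilnoza: 09:00–10:45.
Quinn ∩ Dilnoza ∩ Grace: 09:30–10:45.
Windows ≥ 15 min: 09:30–10:45.
Latest start in the last window 09:30–10:45 is 10:45 − 15 min = 10:30.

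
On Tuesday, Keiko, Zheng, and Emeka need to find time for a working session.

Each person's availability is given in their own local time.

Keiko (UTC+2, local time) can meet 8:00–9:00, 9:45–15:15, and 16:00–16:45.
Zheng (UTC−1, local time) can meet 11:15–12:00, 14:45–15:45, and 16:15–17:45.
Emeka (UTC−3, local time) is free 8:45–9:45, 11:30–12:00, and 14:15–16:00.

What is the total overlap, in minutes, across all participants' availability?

30 minutes

Keiko → UTC: 06:00–07:00, 07:45–13:15, 14:00–14:45.
Zheng → UTC: 12:15–13:00, 15:45–16:45, 17:15–18:45.
Emeka → UTC: 11:45–12:45, 14:30–15:00, 17:15–19:00.
Keiko ∩ Zheng: 12:15–13:00.
Keiko ∩ Zheng ∩ Emeka: 12:15–12:45.
Total common minutes: 30.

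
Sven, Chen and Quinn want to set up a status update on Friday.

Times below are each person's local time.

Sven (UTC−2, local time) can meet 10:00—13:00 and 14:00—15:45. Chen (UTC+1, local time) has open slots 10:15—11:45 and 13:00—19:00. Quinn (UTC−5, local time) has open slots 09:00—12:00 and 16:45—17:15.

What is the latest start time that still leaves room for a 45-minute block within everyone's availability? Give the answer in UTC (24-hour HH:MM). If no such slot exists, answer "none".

Sven → UTC: 12:00–15:00, 16:00–17:45.
Chen → UTC: 09:15–10:45, 12:00–18:00.
Quinn → UTC: 14:00–17:00, 21:45–22:15.
Sven ∩ Chen: 12:00–15:00, 16:00–17:45.
Sven ∩ Chen ∩ Quinn: 14:00–15:00, 16:00–17:00.
Windows ≥ 45 min: 14:00–15:00, 16:00–17:00.
Latest start in the last window 16:00–17:00 is 17:00 − 45 min = 16:15.

16:15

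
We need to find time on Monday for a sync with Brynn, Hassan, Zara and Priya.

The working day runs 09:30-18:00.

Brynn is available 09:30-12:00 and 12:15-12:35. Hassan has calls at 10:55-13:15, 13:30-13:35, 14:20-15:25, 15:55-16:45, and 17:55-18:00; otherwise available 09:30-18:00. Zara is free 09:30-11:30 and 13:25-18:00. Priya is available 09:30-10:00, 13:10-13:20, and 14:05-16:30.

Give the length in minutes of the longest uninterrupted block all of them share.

Hassan free within 09:30–18:00: 09:30–10:55, 13:15–13:30, 13:35–14:20, 15:25–15:55, 16:45–17:55.
Brynn ∩ Hassan: 09:30–10:55.
Brynn ∩ Hassan ∩ Zara: 09:30–10:55.
Brynn ∩ Hassan ∩ Zara ∩ Priya: 09:30–10:00.
Single common window of 30 minutes.

30 minutes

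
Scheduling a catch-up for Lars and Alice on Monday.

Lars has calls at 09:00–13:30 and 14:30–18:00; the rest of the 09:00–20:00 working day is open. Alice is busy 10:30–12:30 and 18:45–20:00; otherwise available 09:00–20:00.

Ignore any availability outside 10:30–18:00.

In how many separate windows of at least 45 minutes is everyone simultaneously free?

Lars free within 09:00–20:00: 13:30–14:30, 18:00–20:00.
Alice free within 09:00–20:00: 09:00–10:30, 12:30–18:45.
Lars ∩ Alice: 13:30–14:30, 18:00–18:45.
Restricted to 10:30–18:00: 13:30–14:30.
Windows ≥ 45 min: 13:30–14:30.
That's 1 window.

1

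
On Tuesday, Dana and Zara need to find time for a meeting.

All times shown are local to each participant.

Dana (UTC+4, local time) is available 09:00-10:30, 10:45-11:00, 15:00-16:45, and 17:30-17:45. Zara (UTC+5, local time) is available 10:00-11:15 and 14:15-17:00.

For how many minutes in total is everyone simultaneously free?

Dana → UTC: 05:00–06:30, 06:45–07:00, 11:00–12:45, 13:30–13:45.
Zara → UTC: 05:00–06:15, 09:15–12:00.
Dana ∩ Zara: 05:00–06:15, 11:00–12:00.
Total common minutes: 75 + 60 = 135.

135 minutes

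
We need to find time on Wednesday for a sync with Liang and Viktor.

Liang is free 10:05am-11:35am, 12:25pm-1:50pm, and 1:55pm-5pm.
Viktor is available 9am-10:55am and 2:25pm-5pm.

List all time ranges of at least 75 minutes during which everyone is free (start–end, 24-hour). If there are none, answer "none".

Liang ∩ Viktor: 10:05–10:55, 14:25–17:00.
Windows ≥ 75 min: 14:25–17:00.

14:25–17:00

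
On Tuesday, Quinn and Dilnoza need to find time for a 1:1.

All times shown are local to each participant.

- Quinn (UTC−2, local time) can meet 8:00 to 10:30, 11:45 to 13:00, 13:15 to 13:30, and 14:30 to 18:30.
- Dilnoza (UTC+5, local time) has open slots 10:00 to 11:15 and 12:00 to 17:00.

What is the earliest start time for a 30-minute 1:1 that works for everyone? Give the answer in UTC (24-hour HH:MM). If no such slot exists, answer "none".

10:00

Quinn → UTC: 10:00–12:30, 13:45–15:00, 15:15–15:30, 16:30–20:30.
Dilnoza → UTC: 05:00–06:15, 07:00–12:00.
Quinn ∩ Dilnoza: 10:00–12:00.
Windows ≥ 30 min: 10:00–12:00.
Earliest such window starts at 10:00.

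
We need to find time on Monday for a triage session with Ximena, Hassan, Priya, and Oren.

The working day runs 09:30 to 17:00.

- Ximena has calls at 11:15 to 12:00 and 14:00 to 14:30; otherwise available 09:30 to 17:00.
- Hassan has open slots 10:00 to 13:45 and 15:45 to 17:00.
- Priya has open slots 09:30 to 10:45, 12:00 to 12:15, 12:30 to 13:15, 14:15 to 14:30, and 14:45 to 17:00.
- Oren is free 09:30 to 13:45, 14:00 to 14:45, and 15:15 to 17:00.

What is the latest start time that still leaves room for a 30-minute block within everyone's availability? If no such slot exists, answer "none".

Ximena free within 09:30–17:00: 09:30–11:15, 12:00–14:00, 14:30–17:00.
Ximena ∩ Hassan: 10:00–11:15, 12:00–13:45, 15:45–17:00.
Ximena ∩ Hassan ∩ Priya: 10:00–10:45, 12:00–12:15, 12:30–13:15, 15:45–17:00.
Ximena ∩ Hassan ∩ Priya ∩ Oren: 10:00–10:45, 12:00–12:15, 12:30–13:15, 15:45–17:00.
Windows ≥ 30 min: 10:00–10:45, 12:30–13:15, 15:45–17:00.
Latest start in the last window 15:45–17:00 is 17:00 − 30 min = 16:30.

16:30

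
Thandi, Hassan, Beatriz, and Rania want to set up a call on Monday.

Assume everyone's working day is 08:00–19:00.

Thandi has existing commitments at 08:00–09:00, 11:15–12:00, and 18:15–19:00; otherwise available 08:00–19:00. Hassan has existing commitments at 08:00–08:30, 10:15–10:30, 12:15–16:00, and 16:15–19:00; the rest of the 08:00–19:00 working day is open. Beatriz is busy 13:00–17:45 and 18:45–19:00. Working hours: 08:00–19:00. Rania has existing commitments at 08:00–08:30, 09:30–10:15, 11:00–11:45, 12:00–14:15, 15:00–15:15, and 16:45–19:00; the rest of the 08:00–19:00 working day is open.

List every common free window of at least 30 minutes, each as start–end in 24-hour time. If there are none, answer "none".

Thandi free within 08:00–19:00: 09:00–11:15, 12:00–18:15.
Hassan free within 08:00–19:00: 08:30–10:15, 10:30–12:15, 16:00–16:15.
Beatriz free within 08:00–19:00: 08:00–13:00, 17:45–18:45.
Rania free within 08:00–19:00: 08:30–09:30, 10:15–11:00, 11:45–12:00, 14:15–15:00, 15:15–16:45.
Thandi ∩ Hassan: 09:00–10:15, 10:30–11:15, 12:00–12:15, 16:00–16:15.
Thandi ∩ Hassan ∩ Beatriz: 09:00–10:15, 10:30–11:15, 12:00–12:15.
Thandi ∩ Hassan ∩ Beatriz ∩ Rania: 09:00–09:30, 10:30–11:00.
Windows ≥ 30 min: 09:00–09:30, 10:30–11:00.

09:00–09:30, 10:30–11:00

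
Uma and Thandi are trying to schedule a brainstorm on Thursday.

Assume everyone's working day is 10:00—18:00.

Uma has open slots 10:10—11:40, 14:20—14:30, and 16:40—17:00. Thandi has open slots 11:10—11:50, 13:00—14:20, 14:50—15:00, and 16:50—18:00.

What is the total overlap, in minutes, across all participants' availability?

40 minutes

Uma ∩ Thandi: 11:10–11:40, 16:50–17:00.
Total common minutes: 30 + 10 = 40.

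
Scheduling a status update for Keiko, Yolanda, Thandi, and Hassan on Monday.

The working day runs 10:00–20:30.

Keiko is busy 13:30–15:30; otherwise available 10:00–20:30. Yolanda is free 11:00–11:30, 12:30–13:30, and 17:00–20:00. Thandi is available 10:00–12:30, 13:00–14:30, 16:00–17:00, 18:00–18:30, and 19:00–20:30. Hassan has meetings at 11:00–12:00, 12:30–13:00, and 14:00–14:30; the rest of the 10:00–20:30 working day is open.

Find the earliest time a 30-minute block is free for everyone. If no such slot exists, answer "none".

13:00

Keiko free within 10:00–20:30: 10:00–13:30, 15:30–20:30.
Hassan free within 10:00–20:30: 10:00–11:00, 12:00–12:30, 13:00–14:00, 14:30–20:30.
Keiko ∩ Yolanda: 11:00–11:30, 12:30–13:30, 17:00–20:00.
Keiko ∩ Yolanda ∩ Thandi: 11:00–11:30, 13:00–13:30, 18:00–18:30, 19:00–20:00.
Keiko ∩ Yolanda ∩ Thandi ∩ Hassan: 13:00–13:30, 18:00–18:30, 19:00–20:00.
Windows ≥ 30 min: 13:00–13:30, 18:00–18:30, 19:00–20:00.
Earliest such window starts at 13:00.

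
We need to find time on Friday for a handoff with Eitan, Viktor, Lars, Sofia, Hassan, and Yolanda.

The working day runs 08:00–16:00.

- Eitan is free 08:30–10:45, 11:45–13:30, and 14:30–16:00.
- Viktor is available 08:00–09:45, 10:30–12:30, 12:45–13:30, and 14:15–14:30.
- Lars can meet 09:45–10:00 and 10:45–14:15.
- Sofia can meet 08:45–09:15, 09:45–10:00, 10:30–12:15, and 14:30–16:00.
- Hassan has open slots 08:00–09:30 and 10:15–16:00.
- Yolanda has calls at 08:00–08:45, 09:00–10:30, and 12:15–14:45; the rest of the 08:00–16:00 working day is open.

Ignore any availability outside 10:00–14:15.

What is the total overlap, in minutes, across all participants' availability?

30 minutes

Yolanda free within 08:00–16:00: 08:45–09:00, 10:30–12:15, 14:45–16:00.
Eitan ∩ Viktor: 08:30–09:45, 10:30–10:45, 11:45–12:30, 12:45–13:30.
Eitan ∩ Viktor ∩ Lars: 11:45–12:30, 12:45–13:30.
Eitan ∩ Viktor ∩ Lars ∩ Sofia: 11:45–12:15.
Eitan ∩ Viktor ∩ Lars ∩ Sofia ∩ Hassan: 11:45–12:15.
Eitan ∩ Viktor ∩ Lars ∩ Sofia ∩ Hassan ∩ Yolanda: 11:45–12:15.
Restricted to 10:00–14:15: 11:45–12:15.
Total common minutes: 30.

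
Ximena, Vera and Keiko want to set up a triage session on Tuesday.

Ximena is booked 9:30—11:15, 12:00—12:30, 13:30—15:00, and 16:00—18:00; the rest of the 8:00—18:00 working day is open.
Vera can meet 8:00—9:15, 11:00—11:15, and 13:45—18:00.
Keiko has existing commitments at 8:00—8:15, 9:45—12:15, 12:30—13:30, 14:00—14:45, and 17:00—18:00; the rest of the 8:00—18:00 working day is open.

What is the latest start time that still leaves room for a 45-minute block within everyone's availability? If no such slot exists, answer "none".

15:15

Ximena free within 08:00–18:00: 08:00–09:30, 11:15–12:00, 12:30–13:30, 15:00–16:00.
Keiko free within 08:00–18:00: 08:15–09:45, 12:15–12:30, 13:30–14:00, 14:45–17:00.
Ximena ∩ Vera: 08:00–09:15, 15:00–16:00.
Ximena ∩ Vera ∩ Keiko: 08:15–09:15, 15:00–16:00.
Windows ≥ 45 min: 08:15–09:15, 15:00–16:00.
Latest start in the last window 15:00–16:00 is 16:00 − 45 min = 15:15.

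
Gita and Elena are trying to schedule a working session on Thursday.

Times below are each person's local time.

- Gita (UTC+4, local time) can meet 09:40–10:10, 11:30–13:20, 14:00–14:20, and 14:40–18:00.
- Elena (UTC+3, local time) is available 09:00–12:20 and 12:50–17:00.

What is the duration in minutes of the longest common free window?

200 minutes

Gita → UTC: 05:40–06:10, 07:30–09:20, 10:00–10:20, 10:40–14:00.
Elena → UTC: 06:00–09:20, 09:50–14:00.
Gita ∩ Elena: 06:00–06:10, 07:30–09:20, 10:00–10:20, 10:40–14:00.
Common window lengths: 10, 110, 20, 200 min; longest is 200.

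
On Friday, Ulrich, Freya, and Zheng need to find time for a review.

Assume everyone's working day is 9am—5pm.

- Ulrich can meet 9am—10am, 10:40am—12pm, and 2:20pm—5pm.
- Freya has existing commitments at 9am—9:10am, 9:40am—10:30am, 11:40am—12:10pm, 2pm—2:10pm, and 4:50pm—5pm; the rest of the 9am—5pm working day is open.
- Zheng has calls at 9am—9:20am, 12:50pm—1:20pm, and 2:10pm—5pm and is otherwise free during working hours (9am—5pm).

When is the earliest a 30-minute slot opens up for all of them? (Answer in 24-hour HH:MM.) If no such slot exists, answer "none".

Freya free within 09:00–17:00: 09:10–09:40, 10:30–11:40, 12:10–14:00, 14:10–16:50.
Zheng free within 09:00–17:00: 09:20–12:50, 13:20–14:10.
Ulrich ∩ Freya: 09:10–09:40, 10:40–11:40, 14:20–16:50.
Ulrich ∩ Freya ∩ Zheng: 09:20–09:40, 10:40–11:40.
Windows ≥ 30 min: 10:40–11:40.
Earliest such window starts at 10:40.

10:40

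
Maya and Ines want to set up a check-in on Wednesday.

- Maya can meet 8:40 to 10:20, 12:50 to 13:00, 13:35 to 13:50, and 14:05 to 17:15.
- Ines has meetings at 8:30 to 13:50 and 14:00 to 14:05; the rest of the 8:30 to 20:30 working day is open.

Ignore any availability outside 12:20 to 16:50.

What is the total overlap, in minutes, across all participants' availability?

165 minutes

Ines free within 08:30–20:30: 13:50–14:00, 14:05–20:30.
Maya ∩ Ines: 14:05–17:15.
Restricted to 12:20–16:50: 14:05–16:50.
Total common minutes: 165.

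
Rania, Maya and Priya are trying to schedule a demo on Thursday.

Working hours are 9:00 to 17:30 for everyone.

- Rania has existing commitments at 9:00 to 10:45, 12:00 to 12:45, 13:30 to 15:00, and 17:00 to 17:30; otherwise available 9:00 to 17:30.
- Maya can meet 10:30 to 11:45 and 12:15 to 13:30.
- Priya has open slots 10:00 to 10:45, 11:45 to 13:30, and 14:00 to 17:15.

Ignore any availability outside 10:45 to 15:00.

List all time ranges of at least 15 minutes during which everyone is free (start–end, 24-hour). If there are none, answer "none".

12:45–13:30

Rania free within 09:00–17:30: 10:45–12:00, 12:45–13:30, 15:00–17:00.
Rania ∩ Maya: 10:45–11:45, 12:45–13:30.
Rania ∩ Maya ∩ Priya: 12:45–13:30.
Restricted to 10:45–15:00: 12:45–13:30.
Windows ≥ 15 min: 12:45–13:30.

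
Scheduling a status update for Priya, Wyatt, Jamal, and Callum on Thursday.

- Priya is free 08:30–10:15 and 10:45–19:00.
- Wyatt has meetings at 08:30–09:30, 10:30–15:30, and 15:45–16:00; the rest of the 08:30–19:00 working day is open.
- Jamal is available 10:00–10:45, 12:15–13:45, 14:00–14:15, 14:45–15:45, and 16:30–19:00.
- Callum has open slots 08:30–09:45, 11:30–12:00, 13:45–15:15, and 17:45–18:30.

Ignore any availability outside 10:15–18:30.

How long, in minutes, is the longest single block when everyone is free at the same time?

45 minutes

Wyatt free within 08:30–19:00: 09:30–10:30, 15:30–15:45, 16:00–19:00.
Priya ∩ Wyatt: 09:30–10:15, 15:30–15:45, 16:00–19:00.
Priya ∩ Wyatt ∩ Jamal: 10:00–10:15, 15:30–15:45, 16:30–19:00.
Priya ∩ Wyatt ∩ Jamal ∩ Callum: 17:45–18:30.
Restricted to 10:15–18:30: 17:45–18:30.
Single common window of 45 minutes.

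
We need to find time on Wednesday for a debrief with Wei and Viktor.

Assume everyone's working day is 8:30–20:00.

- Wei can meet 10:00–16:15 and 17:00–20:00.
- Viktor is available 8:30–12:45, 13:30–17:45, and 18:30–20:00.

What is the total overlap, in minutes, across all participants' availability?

Wei ∩ Viktor: 10:00–12:45, 13:30–16:15, 17:00–17:45, 18:30–20:00.
Total common minutes: 165 + 165 + 45 + 90 = 465.

465 minutes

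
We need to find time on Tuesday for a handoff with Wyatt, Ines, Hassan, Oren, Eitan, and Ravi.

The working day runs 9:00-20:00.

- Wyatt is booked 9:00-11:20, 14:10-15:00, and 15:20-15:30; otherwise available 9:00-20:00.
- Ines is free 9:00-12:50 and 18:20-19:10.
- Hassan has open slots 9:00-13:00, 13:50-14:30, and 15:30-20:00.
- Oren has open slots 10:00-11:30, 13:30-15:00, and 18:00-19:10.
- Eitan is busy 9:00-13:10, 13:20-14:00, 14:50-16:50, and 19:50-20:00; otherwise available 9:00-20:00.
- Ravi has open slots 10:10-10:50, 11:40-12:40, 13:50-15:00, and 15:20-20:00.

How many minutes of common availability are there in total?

50 minutes

Wyatt free within 09:00–20:00: 11:20–14:10, 15:00–15:20, 15:30–20:00.
Eitan free within 09:00–20:00: 13:10–13:20, 14:00–14:50, 16:50–19:50.
Wyatt ∩ Ines: 11:20–12:50, 18:20–19:10.
Wyatt ∩ Ines ∩ Hassan: 11:20–12:50, 18:20–19:10.
Wyatt ∩ Ines ∩ Hassan ∩ Oren: 11:20–11:30, 18:20–19:10.
Wyatt ∩ Ines ∩ Hassan ∩ Oren ∩ Eitan: 18:20–19:10.
Wyatt ∩ Ines ∩ Hassan ∩ Oren ∩ Eitan ∩ Ravi: 18:20–19:10.
Total common minutes: 50.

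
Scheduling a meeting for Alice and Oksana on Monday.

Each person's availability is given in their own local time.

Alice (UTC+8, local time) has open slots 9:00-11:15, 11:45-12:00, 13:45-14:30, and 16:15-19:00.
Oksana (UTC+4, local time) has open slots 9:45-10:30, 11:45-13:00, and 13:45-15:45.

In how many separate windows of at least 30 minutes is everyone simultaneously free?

3

Alice → UTC: 01:00–03:15, 03:45–04:00, 05:45–06:30, 08:15–11:00.
Oksana → UTC: 05:45–06:30, 07:45–09:00, 09:45–11:45.
Alice ∩ Oksana: 05:45–06:30, 08:15–09:00, 09:45–11:00.
Windows ≥ 30 min: 05:45–06:30, 08:15–09:00, 09:45–11:00.
That's 3 windows.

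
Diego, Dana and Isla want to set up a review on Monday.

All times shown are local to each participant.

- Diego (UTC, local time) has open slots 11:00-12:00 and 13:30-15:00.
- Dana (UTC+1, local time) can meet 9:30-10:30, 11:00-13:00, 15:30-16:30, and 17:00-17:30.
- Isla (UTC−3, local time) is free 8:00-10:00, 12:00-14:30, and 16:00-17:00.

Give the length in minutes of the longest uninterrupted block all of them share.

60 minutes

Diego → UTC: 11:00–12:00, 13:30–15:00.
Dana → UTC: 08:30–09:30, 10:00–12:00, 14:30–15:30, 16:00–16:30.
Isla → UTC: 11:00–13:00, 15:00–17:30, 19:00–20:00.
Diego ∩ Dana: 11:00–12:00, 14:30–15:00.
Diego ∩ Dana ∩ Isla: 11:00–12:00.
Single common window of 60 minutes.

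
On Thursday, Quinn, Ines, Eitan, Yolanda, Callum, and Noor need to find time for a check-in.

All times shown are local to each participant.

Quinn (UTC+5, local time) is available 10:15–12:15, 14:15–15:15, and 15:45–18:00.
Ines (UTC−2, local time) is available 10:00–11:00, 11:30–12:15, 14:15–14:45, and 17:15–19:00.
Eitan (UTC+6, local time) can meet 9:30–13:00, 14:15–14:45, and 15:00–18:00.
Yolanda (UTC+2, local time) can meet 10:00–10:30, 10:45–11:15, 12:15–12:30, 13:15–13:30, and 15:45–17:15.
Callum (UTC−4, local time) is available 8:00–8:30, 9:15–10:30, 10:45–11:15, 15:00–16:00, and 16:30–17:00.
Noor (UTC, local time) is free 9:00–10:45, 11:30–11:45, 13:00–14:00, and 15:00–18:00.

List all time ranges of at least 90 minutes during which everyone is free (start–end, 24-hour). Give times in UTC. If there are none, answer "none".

none

Quinn → UTC: 05:15–07:15, 09:15–10:15, 10:45–13:00.
Ines → UTC: 12:00–13:00, 13:30–14:15, 16:15–16:45, 19:15–21:00.
Eitan → UTC: 03:30–07:00, 08:15–08:45, 09:00–12:00.
Yolanda → UTC: 08:00–08:30, 08:45–09:15, 10:15–10:30, 11:15–11:30, 13:45–15:15.
Callum → UTC: 12:00–12:30, 13:15–14:30, 14:45–15:15, 19:00–20:00, 20:30–21:00.
Noor → UTC: 09:00–10:45, 11:30–11:45, 13:00–14:00, 15:00–18:00.
Quinn ∩ Ines: 12:00–13:00.
Quinn ∩ Ines ∩ Eitan: (none).
Quinn ∩ Ines ∩ Eitan ∩ Yolanda: (none).
Quinn ∩ Ines ∩ Eitan ∩ Yolanda ∩ Callum: (none).
Quinn ∩ Ines ∩ Eitan ∩ Yolanda ∩ Callum ∩ Noor: (none).
Windows ≥ 90 min: (none).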